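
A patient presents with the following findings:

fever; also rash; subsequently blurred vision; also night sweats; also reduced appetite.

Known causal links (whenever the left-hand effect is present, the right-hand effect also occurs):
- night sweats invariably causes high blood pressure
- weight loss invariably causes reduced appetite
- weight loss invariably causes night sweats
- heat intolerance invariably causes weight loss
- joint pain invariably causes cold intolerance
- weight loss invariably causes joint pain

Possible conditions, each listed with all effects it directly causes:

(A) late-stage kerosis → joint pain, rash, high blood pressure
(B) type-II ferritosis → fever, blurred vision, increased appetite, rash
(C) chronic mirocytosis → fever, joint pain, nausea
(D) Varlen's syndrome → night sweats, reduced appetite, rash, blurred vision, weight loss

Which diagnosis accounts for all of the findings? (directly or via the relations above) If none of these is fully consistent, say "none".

none

Per-candidate check:
(A) late-stage kerosis — does not account for fever, blurred vision, night sweats, reduced appetite
(B) type-II ferritosis — fails on night sweats, reduced appetite (predicts increased appetite, not reduced appetite)
(C) chronic mirocytosis — does not account for rash, blurred vision, night sweats, reduced appetite
(D) Varlen's syndrome — does not account for fever
Every candidate fails on at least one observation.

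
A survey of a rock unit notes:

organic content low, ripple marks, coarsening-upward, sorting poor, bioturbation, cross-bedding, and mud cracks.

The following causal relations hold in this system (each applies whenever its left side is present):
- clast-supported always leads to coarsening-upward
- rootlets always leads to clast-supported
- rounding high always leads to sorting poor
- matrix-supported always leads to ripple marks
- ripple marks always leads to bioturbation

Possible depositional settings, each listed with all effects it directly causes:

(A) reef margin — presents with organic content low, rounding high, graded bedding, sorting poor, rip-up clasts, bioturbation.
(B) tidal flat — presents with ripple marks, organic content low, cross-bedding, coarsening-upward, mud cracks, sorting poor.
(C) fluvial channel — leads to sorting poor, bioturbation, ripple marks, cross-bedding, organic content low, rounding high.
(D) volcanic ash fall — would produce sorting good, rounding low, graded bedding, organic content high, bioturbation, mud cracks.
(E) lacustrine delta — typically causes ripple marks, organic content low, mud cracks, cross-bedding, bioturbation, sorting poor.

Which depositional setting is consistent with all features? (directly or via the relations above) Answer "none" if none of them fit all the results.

For each candidate, compare predicted effects to what was observed:
(A) reef margin — organic content low +; ripple marks -; coarsening-upward -; sorting poor +; bioturbation +; cross-bedding -; mud cracks -
(B) tidal flat — organic content low +; ripple marks +; coarsening-upward +; sorting poor +; bioturbation + (by ripple marks → bioturbation); cross-bedding +; mud cracks +
(C) fluvial channel — organic content low +; ripple marks +; coarsening-upward -; sorting poor +; bioturbation +; cross-bedding +; mud cracks -
(D) volcanic ash fall — organic content low -; ripple marks -; coarsening-upward -; sorting poor -; bioturbation +; cross-bedding -; mud cracks +
(E) lacustrine delta — does not account for coarsening-upward
(B) is the only candidate with no mismatches.

B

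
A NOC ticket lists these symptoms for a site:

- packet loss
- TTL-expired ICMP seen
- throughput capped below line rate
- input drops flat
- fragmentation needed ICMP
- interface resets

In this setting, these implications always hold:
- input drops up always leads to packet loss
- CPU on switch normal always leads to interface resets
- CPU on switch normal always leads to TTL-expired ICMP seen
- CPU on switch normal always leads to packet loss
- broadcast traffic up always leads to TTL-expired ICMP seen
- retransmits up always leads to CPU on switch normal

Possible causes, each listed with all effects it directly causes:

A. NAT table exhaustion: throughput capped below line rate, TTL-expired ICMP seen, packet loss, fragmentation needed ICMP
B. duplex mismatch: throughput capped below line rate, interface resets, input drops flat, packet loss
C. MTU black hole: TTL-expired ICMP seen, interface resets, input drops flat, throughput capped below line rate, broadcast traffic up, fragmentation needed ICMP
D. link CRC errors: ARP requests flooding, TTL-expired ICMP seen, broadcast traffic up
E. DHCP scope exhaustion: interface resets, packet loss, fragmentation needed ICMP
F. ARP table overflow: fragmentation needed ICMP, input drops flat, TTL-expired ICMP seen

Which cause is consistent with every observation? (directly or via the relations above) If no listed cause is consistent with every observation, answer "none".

none

Per-candidate check:
(A) NAT table exhaustion — does not account for input drops flat, interface resets
(B) duplex mismatch — does not account for TTL-expired ICMP seen, fragmentation needed ICMP
(C) MTU black hole — packet loss -; TTL-expired ICMP seen +; throughput capped below line rate +; input drops flat +; fragmentation needed ICMP +; interface resets +
(D) link CRC errors — packet loss -; TTL-expired ICMP seen +; throughput capped below line rate -; input drops flat -; fragmentation needed ICMP -; interface resets -
(E) DHCP scope exhaustion — does not account for TTL-expired ICMP seen, throughput capped below line rate, input drops flat
(F) ARP table overflow — does not account for packet loss, throughput capped below line rate, interface resets
No candidate is consistent with all observations.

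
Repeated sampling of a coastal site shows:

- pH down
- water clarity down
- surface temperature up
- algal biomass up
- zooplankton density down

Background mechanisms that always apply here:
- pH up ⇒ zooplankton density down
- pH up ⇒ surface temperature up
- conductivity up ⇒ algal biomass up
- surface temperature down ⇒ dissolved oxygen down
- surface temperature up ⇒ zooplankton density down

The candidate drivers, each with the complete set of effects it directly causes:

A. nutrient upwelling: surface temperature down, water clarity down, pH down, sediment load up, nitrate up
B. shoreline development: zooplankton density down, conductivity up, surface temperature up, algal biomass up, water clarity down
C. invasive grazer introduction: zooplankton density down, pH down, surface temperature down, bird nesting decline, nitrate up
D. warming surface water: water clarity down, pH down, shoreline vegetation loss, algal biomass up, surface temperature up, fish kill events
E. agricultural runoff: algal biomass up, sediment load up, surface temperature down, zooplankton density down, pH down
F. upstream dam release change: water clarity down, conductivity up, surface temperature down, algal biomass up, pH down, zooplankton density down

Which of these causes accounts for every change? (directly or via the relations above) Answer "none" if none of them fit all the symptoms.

Per-candidate check:
(A) nutrient upwelling — pH down ✓; water clarity down ✓; surface temperature up ✗; algal biomass up ✗; zooplankton density down ✗
(B) shoreline development — pH down ✗; water clarity down ✓; surface temperature up ✓; algal biomass up ✓; zooplankton density down ✓
(C) invasive grazer introduction — pH down ✓; water clarity down ✗; surface temperature up ✗; algal biomass up ✗; zooplankton density down ✓
(D) warming surface water — pH down ✓; water clarity down ✓; surface temperature up ✓; algal biomass up ✓; zooplankton density down ✓ (through surface temperature up → zooplankton density down)
(E) agricultural runoff — pH down ✓; water clarity down ✗; surface temperature up ✗; algal biomass up ✓; zooplankton density down ✓
(F) upstream dam release change — pH down ✓; water clarity down ✓; surface temperature up ✗; algal biomass up ✓; zooplankton density down ✓
(D) is the only candidate with no mismatches.

D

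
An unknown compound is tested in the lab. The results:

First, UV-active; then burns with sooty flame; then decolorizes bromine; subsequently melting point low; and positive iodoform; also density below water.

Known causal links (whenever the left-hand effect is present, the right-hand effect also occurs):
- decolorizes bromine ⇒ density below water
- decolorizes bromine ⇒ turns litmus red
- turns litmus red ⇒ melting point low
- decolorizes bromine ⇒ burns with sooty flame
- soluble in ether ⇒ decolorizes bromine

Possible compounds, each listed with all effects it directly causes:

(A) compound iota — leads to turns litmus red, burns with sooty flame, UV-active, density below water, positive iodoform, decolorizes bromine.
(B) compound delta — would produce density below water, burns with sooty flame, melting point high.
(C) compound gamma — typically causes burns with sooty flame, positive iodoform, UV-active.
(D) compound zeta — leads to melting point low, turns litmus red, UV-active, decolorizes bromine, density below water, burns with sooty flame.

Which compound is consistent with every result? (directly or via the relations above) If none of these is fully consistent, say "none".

Testing each hypothesis:
(A) compound iota — UV-active ✓; burns with sooty flame ✓; decolorizes bromine ✓; melting point low ✓ (through turns litmus red → melting point low); positive iodoform ✓; density below water ✓
(B) compound delta — UV-active ✗; burns with sooty flame ✓; decolorizes bromine ✗; melting point low ✗; positive iodoform ✗; density below water ✓
(C) compound gamma — UV-active ✓; burns with sooty flame ✓; decolorizes bromine ✗; melting point low ✗; positive iodoform ✓; density below water ✗
(D) compound zeta — UV-active ✓; burns with sooty flame ✓; decolorizes bromine ✓; melting point low ✓; positive iodoform ✗; density below water ✓
(A) alone accounts for all the evidence.

A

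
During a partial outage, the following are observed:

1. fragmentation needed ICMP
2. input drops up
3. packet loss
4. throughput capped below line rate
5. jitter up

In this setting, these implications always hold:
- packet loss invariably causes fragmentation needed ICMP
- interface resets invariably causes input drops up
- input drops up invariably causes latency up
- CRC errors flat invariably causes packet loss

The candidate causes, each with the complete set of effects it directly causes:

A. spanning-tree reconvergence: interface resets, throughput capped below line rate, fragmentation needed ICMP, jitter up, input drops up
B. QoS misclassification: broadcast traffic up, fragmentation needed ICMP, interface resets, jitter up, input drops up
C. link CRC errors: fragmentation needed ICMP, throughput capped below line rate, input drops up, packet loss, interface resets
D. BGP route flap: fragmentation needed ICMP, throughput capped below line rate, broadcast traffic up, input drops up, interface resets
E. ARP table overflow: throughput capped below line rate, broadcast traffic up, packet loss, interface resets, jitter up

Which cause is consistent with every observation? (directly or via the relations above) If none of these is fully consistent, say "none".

Testing each hypothesis:
(A) spanning-tree reconvergence — fragmentation needed ICMP ✓; input drops up ✓; packet loss ✗; throughput capped below line rate ✓; jitter up ✓
(B) QoS misclassification — fragmentation needed ICMP ✓; input drops up ✓; packet loss ✗; throughput capped below line rate ✗; jitter up ✓
(C) link CRC errors — fragmentation needed ICMP ✓; input drops up ✓; packet loss ✓; throughput capped below line rate ✓; jitter up ✗
(D) BGP route flap — fragmentation needed ICMP ✓; input drops up ✓; packet loss ✗; throughput capped below line rate ✓; jitter up ✗
(E) ARP table overflow — accounts for every observation (fragmentation needed ICMP via packet loss → fragmentation needed ICMP)
Only (E) is consistent with every observation.

E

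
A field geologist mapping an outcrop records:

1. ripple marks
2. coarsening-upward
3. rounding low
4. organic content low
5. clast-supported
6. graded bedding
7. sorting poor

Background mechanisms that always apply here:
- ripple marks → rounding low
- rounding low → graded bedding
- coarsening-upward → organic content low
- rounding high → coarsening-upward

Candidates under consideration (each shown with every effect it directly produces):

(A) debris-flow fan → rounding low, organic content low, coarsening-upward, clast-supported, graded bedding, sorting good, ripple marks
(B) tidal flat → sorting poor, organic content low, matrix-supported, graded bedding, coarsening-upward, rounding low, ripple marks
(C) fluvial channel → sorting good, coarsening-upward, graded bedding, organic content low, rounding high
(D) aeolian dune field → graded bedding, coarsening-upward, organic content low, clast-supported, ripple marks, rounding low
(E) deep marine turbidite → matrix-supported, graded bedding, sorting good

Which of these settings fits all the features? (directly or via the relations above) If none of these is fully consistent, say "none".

Checking each candidate against the observations:
(A) debris-flow fan — fails on sorting poor (predicts sorting good, not sorting poor)
(B) tidal flat — fails on clast-supported (predicts matrix-supported, not clast-supported)
(C) fluvial channel — ripple marks NO; coarsening-upward yes; rounding low NO; organic content low yes; clast-supported NO; graded bedding yes; sorting poor NO
(D) aeolian dune field — does not account for sorting poor
(E) deep marine turbidite — fails on ripple marks, coarsening-upward, rounding low, organic content low, clast-supported, sorting poor (predicts matrix-supported, not clast-supported; predicts sorting good, not sorting poor)
Every candidate fails on at least one observation.

none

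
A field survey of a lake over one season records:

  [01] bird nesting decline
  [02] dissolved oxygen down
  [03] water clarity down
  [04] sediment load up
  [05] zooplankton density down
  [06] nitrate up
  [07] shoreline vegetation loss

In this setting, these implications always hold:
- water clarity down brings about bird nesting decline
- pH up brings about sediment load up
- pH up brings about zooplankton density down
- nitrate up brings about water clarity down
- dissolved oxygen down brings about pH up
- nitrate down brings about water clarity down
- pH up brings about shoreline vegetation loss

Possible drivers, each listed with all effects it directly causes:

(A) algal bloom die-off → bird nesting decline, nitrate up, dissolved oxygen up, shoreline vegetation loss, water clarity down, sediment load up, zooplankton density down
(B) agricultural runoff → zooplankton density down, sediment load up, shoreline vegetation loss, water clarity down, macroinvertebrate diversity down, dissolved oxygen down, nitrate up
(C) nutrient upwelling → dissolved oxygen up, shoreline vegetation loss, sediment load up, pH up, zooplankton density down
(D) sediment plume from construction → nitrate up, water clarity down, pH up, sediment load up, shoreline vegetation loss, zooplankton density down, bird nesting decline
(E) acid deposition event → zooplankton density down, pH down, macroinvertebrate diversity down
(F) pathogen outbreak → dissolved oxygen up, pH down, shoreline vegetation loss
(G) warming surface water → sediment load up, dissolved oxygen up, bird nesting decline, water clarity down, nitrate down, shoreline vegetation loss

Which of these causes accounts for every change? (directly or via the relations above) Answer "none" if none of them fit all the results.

Checking each candidate against the observations:
(A) algal bloom die-off — fails on dissolved oxygen down (predicts dissolved oxygen up, not dissolved oxygen down)
(B) agricultural runoff — bird nesting decline ✓ (through water clarity down → bird nesting decline); dissolved oxygen down ✓; water clarity down ✓; sediment load up ✓; zooplankton density down ✓; nitrate up ✓; shoreline vegetation loss ✓
(C) nutrient upwelling — bird nesting decline ✗; dissolved oxygen down ✗; water clarity down ✗; sediment load up ✓; zooplankton density down ✓; nitrate up ✗; shoreline vegetation loss ✓
(D) sediment plume from construction — does not account for dissolved oxygen down
(E) acid deposition event — bird nesting decline ✗; dissolved oxygen down ✗; water clarity down ✗; sediment load up ✗; zooplankton density down ✓; nitrate up ✗; shoreline vegetation loss ✗
(F) pathogen outbreak — bird nesting decline ✗; dissolved oxygen down ✗; water clarity down ✗; sediment load up ✗; zooplankton density down ✗; nitrate up ✗; shoreline vegetation loss ✓
(G) warming surface water — fails on dissolved oxygen down, zooplankton density down, nitrate up (predicts dissolved oxygen up, not dissolved oxygen down; predicts nitrate down, not nitrate up)
(B) alone accounts for all the evidence.

B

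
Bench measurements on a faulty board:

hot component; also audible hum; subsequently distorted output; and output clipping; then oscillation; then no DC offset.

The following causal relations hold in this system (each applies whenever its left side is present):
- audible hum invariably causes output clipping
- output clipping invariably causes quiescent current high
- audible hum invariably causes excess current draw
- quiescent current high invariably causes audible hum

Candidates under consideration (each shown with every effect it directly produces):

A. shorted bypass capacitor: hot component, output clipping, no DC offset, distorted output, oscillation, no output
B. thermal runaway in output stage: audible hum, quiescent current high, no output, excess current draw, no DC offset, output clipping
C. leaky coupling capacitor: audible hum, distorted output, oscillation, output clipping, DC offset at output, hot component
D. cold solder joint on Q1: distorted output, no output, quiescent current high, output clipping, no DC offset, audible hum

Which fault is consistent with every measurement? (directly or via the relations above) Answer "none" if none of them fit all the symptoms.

A

Testing each hypothesis:
(A) shorted bypass capacitor — hot component +; audible hum + (through output clipping → quiescent current high → audible hum); distorted output +; output clipping +; oscillation +; no DC offset +
(B) thermal runaway in output stage — hot component -; audible hum +; distorted output -; output clipping +; oscillation -; no DC offset +
(C) leaky coupling capacitor — hot component +; audible hum +; distorted output +; output clipping +; oscillation +; no DC offset -
(D) cold solder joint on Q1 — hot component -; audible hum +; distorted output +; output clipping +; oscillation -; no DC offset +
(A) is the only candidate with no mismatches.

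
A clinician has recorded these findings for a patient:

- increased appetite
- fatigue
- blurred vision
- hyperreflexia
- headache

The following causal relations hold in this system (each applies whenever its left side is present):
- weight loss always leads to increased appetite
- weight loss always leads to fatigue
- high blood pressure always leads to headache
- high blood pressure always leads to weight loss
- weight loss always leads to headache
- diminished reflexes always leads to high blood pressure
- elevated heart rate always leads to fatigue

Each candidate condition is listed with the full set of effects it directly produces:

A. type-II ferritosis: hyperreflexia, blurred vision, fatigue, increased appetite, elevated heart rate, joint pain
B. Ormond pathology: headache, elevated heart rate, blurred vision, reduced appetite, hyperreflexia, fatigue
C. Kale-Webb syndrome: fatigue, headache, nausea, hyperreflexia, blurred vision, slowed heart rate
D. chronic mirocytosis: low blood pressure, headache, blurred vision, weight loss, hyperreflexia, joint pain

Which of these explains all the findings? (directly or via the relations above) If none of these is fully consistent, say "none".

D

Per-candidate check:
(A) type-II ferritosis — does not account for headache
(B) Ormond pathology — increased appetite -; fatigue +; blurred vision +; hyperreflexia +; headache +
(C) Kale-Webb syndrome — does not account for increased appetite
(D) chronic mirocytosis — accounts for every observation (increased appetite via weight loss → increased appetite)
(D) alone accounts for all the evidence.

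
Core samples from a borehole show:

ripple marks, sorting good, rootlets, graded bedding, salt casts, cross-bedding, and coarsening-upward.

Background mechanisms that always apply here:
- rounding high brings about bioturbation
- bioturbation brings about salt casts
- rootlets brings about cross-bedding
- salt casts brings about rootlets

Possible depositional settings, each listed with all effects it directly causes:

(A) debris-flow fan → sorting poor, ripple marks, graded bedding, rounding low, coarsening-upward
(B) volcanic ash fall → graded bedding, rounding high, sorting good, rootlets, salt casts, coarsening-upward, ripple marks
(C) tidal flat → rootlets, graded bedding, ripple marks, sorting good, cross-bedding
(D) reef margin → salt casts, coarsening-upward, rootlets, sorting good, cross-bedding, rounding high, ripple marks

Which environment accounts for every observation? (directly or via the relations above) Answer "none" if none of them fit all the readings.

B

Per-candidate check:
(A) debris-flow fan — fails on sorting good, rootlets, salt casts, cross-bedding (predicts sorting poor, not sorting good)
(B) volcanic ash fall — ripple marks yes; sorting good yes; rootlets yes; graded bedding yes; salt casts yes; cross-bedding yes (by rootlets → cross-bedding); coarsening-upward yes
(C) tidal flat — does not account for salt casts, coarsening-upward
(D) reef margin — ripple marks yes; sorting good yes; rootlets yes; graded bedding NO; salt casts yes; cross-bedding yes; coarsening-upward yes
(B) alone accounts for all the evidence.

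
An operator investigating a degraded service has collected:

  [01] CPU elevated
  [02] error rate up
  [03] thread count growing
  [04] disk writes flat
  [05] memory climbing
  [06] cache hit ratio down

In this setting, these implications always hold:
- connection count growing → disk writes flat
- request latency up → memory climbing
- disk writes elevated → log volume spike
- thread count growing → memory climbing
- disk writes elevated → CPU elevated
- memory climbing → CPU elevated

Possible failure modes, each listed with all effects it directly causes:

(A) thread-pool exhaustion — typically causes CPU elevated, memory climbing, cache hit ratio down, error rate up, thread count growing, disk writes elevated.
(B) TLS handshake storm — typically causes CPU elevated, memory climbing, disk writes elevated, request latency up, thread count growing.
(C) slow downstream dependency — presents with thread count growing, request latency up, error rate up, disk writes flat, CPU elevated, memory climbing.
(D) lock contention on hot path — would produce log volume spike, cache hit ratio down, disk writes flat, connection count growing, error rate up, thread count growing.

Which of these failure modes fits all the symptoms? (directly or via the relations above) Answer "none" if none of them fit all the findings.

D

Testing each hypothesis:
(A) thread-pool exhaustion — CPU elevated yes; error rate up yes; thread count growing yes; disk writes flat NO; memory climbing yes; cache hit ratio down yes
(B) TLS handshake storm — fails on error rate up, disk writes flat, cache hit ratio down (predicts disk writes elevated, not disk writes flat)
(C) slow downstream dependency — CPU elevated yes; error rate up yes; thread count growing yes; disk writes flat yes; memory climbing yes; cache hit ratio down NO
(D) lock contention on hot path — accounts for every observation (CPU elevated by thread count growing → memory climbing → CPU elevated)
(D) is the only candidate with no mismatches.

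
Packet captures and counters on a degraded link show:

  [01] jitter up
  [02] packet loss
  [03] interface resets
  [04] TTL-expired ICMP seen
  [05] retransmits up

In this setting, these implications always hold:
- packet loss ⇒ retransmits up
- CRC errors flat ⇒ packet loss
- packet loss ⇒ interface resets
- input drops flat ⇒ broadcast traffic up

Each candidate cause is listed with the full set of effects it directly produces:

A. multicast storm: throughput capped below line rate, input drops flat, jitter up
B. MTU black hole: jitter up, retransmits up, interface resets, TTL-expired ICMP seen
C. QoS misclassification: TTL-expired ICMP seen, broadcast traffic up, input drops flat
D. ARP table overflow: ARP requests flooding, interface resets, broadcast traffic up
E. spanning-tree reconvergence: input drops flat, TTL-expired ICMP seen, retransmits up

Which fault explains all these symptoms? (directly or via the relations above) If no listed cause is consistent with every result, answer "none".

Testing each hypothesis:
(A) multicast storm — does not account for packet loss, interface resets, TTL-expired ICMP seen, retransmits up
(B) MTU black hole — does not account for packet loss
(C) QoS misclassification — does not account for jitter up, packet loss, interface resets, retransmits up
(D) ARP table overflow — does not account for jitter up, packet loss, TTL-expired ICMP seen, retransmits up
(E) spanning-tree reconvergence — jitter up -; packet loss -; interface resets -; TTL-expired ICMP seen +; retransmits up +
No candidate is consistent with all observations.

none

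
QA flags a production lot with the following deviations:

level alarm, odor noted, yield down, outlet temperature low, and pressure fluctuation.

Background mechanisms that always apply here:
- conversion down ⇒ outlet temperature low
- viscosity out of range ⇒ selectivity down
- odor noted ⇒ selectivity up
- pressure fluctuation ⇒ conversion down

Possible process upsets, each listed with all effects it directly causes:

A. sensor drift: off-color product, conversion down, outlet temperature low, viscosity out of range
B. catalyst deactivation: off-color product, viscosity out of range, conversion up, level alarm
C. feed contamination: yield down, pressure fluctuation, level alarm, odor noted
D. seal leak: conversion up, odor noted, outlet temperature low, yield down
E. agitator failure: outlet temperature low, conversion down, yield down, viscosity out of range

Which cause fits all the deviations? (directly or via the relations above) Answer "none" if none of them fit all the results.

Testing each hypothesis:
(A) sensor drift — does not account for level alarm, odor noted, yield down, pressure fluctuation
(B) catalyst deactivation — does not account for odor noted, yield down, outlet temperature low, pressure fluctuation
(C) feed contamination — accounts for every observation (outlet temperature low by pressure fluctuation → conversion down → outlet temperature low)
(D) seal leak — does not account for level alarm, pressure fluctuation
(E) agitator failure — does not account for level alarm, odor noted, pressure fluctuation
(C) is the only candidate with no mismatches.

C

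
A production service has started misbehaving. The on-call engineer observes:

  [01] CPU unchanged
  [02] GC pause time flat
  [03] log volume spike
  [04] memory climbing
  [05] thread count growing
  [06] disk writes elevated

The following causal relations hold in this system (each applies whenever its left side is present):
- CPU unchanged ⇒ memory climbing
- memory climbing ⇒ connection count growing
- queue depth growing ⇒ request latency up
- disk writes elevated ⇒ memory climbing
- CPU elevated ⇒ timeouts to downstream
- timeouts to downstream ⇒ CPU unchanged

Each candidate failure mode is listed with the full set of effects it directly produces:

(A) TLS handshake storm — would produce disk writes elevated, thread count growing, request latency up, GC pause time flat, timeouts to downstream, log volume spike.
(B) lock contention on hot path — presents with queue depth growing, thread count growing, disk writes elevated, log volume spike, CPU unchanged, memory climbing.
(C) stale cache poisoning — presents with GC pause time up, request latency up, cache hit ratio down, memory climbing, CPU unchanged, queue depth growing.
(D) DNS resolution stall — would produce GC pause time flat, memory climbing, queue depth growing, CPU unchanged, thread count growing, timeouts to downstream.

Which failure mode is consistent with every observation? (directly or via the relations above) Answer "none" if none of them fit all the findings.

A

Checking each candidate against the observations:
(A) TLS handshake storm — CPU unchanged + (via timeouts to downstream → CPU unchanged); GC pause time flat +; log volume spike +; memory climbing + (via disk writes elevated → memory climbing); thread count growing +; disk writes elevated +
(B) lock contention on hot path — does not account for GC pause time flat
(C) stale cache poisoning — CPU unchanged +; GC pause time flat -; log volume spike -; memory climbing +; thread count growing -; disk writes elevated -
(D) DNS resolution stall — CPU unchanged +; GC pause time flat +; log volume spike -; memory climbing +; thread count growing +; disk writes elevated -
Only (A) is consistent with every observation.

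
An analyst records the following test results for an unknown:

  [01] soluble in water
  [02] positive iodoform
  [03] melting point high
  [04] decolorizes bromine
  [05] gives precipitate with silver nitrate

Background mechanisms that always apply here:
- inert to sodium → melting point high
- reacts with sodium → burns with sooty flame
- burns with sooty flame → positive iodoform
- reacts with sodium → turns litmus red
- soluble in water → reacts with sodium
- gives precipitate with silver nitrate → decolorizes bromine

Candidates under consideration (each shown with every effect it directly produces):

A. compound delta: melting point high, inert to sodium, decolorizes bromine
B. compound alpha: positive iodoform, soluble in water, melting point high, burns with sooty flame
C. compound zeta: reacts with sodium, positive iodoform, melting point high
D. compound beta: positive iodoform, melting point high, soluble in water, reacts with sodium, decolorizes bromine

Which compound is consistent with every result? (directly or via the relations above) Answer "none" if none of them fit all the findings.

Testing each hypothesis:
(A) compound delta — soluble in water miss; positive iodoform miss; melting point high match; decolorizes bromine match; gives precipitate with silver nitrate miss
(B) compound alpha — soluble in water match; positive iodoform match; melting point high match; decolorizes bromine miss; gives precipitate with silver nitrate miss
(C) compound zeta — soluble in water miss; positive iodoform match; melting point high match; decolorizes bromine miss; gives precipitate with silver nitrate miss
(D) compound beta — soluble in water match; positive iodoform match; melting point high match; decolorizes bromine match; gives precipitate with silver nitrate miss
Every candidate fails on at least one observation.

none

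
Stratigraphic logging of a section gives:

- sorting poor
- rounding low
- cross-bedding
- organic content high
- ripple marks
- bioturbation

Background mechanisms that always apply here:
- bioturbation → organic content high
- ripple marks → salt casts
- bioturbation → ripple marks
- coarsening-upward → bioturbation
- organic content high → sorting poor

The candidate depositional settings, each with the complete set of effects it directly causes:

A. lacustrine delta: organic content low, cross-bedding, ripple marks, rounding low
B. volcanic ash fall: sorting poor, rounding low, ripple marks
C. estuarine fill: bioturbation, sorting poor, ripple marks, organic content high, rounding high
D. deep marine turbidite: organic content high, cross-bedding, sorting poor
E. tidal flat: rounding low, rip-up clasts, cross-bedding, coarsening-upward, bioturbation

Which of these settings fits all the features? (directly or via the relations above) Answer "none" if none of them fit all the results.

Checking each candidate against the observations:
(A) lacustrine delta — sorting poor -; rounding low +; cross-bedding +; organic content high -; ripple marks +; bioturbation -
(B) volcanic ash fall — sorting poor +; rounding low +; cross-bedding -; organic content high -; ripple marks +; bioturbation -
(C) estuarine fill — fails on rounding low, cross-bedding (predicts rounding high, not rounding low)
(D) deep marine turbidite — sorting poor +; rounding low -; cross-bedding +; organic content high +; ripple marks -; bioturbation -
(E) tidal flat — sorting poor + (via bioturbation → organic content high → sorting poor); rounding low +; cross-bedding +; organic content high + (via bioturbation → organic content high); ripple marks + (via bioturbation → ripple marks); bioturbation +
(E) is the only candidate with no mismatches.

E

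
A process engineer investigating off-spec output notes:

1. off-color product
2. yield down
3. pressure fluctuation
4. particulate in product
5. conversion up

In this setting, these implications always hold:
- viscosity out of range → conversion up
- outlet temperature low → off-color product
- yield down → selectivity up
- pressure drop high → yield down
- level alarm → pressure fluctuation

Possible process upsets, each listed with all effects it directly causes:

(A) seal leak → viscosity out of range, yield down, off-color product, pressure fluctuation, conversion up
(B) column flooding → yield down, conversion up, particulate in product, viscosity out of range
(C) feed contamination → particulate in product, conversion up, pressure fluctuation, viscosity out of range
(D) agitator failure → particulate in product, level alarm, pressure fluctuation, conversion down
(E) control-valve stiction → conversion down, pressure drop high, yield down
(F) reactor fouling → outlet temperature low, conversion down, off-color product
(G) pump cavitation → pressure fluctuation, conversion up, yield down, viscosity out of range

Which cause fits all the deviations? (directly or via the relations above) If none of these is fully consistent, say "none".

Testing each hypothesis:
(A) seal leak — off-color product +; yield down +; pressure fluctuation +; particulate in product -; conversion up +
(B) column flooding — off-color product -; yield down +; pressure fluctuation -; particulate in product +; conversion up +
(C) feed contamination — does not account for off-color product, yield down
(D) agitator failure — off-color product -; yield down -; pressure fluctuation +; particulate in product +; conversion up -
(E) control-valve stiction — fails on off-color product, pressure fluctuation, particulate in product, conversion up (predicts conversion down, not conversion up)
(F) reactor fouling — off-color product +; yield down -; pressure fluctuation -; particulate in product -; conversion up -
(G) pump cavitation — off-color product -; yield down +; pressure fluctuation +; particulate in product -; conversion up +
Every candidate fails on at least one observation.

none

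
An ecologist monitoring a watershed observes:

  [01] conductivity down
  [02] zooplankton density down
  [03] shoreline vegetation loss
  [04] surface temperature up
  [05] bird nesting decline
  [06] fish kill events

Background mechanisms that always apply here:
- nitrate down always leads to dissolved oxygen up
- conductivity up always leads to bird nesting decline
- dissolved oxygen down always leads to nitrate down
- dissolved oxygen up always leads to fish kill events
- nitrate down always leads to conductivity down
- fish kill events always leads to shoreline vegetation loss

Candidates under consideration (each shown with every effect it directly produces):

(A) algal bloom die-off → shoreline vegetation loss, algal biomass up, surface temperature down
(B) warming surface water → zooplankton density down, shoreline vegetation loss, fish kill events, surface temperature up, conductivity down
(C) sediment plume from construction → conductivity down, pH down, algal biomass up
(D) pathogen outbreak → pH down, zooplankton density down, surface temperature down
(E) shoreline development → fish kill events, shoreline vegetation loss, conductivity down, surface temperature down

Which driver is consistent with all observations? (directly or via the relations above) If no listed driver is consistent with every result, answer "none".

none

Per-candidate check:
(A) algal bloom die-off — fails on conductivity down, zooplankton density down, surface temperature up, bird nesting decline, fish kill events (predicts surface temperature down, not surface temperature up)
(B) warming surface water — does not account for bird nesting decline
(C) sediment plume from construction — does not account for zooplankton density down, shoreline vegetation loss, surface temperature up, bird nesting decline, fish kill events
(D) pathogen outbreak — fails on conductivity down, shoreline vegetation loss, surface temperature up, bird nesting decline, fish kill events (predicts surface temperature down, not surface temperature up)
(E) shoreline development — conductivity down match; zooplankton density down miss; shoreline vegetation loss match; surface temperature up miss; bird nesting decline miss; fish kill events match
None of the listed candidates fits everything.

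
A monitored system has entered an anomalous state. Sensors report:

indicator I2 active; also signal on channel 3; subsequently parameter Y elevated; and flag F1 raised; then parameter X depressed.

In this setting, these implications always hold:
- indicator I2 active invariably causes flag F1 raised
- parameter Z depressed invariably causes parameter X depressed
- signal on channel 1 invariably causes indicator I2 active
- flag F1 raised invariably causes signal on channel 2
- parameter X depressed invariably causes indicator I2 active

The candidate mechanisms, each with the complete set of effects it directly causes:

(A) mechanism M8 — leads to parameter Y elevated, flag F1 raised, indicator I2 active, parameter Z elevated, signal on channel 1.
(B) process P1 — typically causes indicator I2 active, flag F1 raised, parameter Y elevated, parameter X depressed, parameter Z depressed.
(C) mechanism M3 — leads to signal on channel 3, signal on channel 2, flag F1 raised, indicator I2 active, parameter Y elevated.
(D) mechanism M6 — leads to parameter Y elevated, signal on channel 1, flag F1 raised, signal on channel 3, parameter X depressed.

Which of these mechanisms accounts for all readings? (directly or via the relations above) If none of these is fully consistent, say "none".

D

Per-candidate check:
(A) mechanism M8 — does not account for signal on channel 3, parameter X depressed
(B) process P1 — indicator I2 active yes; signal on channel 3 NO; parameter Y elevated yes; flag F1 raised yes; parameter X depressed yes
(C) mechanism M3 — indicator I2 active yes; signal on channel 3 yes; parameter Y elevated yes; flag F1 raised yes; parameter X depressed NO
(D) mechanism M6 — accounts for every observation (indicator I2 active by signal on channel 1 → indicator I2 active)
Only (D) is consistent with every observation.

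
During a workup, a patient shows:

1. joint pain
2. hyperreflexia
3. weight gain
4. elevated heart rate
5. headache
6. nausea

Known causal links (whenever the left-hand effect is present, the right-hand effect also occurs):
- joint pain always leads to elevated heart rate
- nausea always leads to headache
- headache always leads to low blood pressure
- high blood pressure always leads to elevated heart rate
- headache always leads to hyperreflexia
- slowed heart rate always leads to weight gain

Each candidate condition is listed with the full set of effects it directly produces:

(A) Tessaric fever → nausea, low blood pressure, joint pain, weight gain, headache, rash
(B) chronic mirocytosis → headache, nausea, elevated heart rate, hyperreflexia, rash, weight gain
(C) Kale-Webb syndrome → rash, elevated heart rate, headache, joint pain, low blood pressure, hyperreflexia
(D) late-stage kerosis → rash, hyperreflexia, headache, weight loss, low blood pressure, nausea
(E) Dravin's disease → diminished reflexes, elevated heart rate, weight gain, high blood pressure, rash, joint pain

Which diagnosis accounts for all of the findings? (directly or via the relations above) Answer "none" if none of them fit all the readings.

A

Per-candidate check:
(A) Tessaric fever — accounts for every observation (hyperreflexia through headache → hyperreflexia)
(B) chronic mirocytosis — joint pain miss; hyperreflexia match; weight gain match; elevated heart rate match; headache match; nausea match
(C) Kale-Webb syndrome — joint pain match; hyperreflexia match; weight gain miss; elevated heart rate match; headache match; nausea miss
(D) late-stage kerosis — joint pain miss; hyperreflexia match; weight gain miss; elevated heart rate miss; headache match; nausea match
(E) Dravin's disease — joint pain match; hyperreflexia miss; weight gain match; elevated heart rate match; headache miss; nausea miss
(A) is the only candidate with no mismatches.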